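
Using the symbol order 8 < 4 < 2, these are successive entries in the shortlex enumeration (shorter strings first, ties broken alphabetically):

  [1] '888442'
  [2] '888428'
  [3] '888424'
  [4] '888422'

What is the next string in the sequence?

888288

The successor of 888422 increments the rightmost position that isn't already 2 and resets every position after it to 8.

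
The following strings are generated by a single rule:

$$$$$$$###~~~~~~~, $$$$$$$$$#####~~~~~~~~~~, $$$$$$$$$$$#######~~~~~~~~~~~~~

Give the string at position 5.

$$$$$$$$$$$$$$$###########~~~~~~~~~~~~~~~~~~~

Each string has the form $^{2n+3} #^{2n-1} ~^{3n+1}, where the shown terms are n = 2, 3, 4.
At n = 6 the blocks have lengths 15, 11, 19.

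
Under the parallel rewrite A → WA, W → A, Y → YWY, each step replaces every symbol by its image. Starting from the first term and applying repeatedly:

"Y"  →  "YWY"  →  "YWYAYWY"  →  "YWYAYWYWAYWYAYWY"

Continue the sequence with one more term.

YWYAYWYWAYWYAYWYAWAYWYAYWYWAYWYAYWY

φ(YWYAYWYWAYWYAYWY) expands symbol-by-symbol to YWY A YWY WA YWY A YWY A WA YWY A YWY WA YWY A YWY; joining the 16 pieces gives the next term.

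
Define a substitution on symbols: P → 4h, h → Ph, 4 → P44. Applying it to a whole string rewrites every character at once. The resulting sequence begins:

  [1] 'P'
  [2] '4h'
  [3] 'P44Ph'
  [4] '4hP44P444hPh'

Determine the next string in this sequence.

Rewriting each symbol of 4hP44P444hPh: 4→P44, h→Ph, P→4h, 4→P44, 4→P44, P→4h, 4→P44, 4→P44, 4→P44, h→Ph, P→4h, h→Ph, which concatenates to P44 Ph 4h P44 P44 4h P44 P44 P44 Ph 4h Ph.

P44Ph4hP44P444hP44P44P44Ph4hPh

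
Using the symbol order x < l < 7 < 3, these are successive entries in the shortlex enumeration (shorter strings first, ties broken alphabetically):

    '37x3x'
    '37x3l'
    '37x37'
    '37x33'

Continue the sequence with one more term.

Find the rightmost character of 37x33 below 3, bump it to the next letter, and reset everything to its right to x.

37lxx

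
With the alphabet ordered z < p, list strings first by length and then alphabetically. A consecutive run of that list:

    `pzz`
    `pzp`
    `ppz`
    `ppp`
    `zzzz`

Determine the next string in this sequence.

Find the rightmost character of zzzz below p, bump it to the next letter, and reset everything to its right to z.

zzzp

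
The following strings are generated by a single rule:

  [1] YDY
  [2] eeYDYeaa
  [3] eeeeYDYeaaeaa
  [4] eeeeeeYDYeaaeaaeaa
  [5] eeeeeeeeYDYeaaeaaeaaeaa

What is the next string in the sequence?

Each term wraps the previous one in ee on the left and eaa on the right.
One more step from eeeeeeeeYDYeaaeaaeaaeaa gives the answer.

eeeeeeeeeeYDYeaaeaaeaaeaaeaa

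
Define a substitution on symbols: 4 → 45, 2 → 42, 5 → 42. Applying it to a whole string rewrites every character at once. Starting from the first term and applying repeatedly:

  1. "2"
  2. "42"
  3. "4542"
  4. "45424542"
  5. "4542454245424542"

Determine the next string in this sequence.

Replace each of the 16 characters of 4542454245424542 in place — 45 42 45 42 45 42 45 42 45 42 45 42 45 42 45 42 — and concatenate.

45424542454245424542454245424542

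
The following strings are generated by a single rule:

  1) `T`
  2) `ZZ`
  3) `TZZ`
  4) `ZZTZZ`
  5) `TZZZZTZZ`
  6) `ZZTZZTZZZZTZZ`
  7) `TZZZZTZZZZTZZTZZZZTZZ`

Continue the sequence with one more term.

Each term (from the third on) is the two preceding terms concatenated in order: term 3 = T·ZZ = TZZ.
So term 8 is ZZTZZTZZZZTZZ·TZZZZTZZZZTZZTZZZZTZZ.

ZZTZZTZZZZTZZTZZZZTZZZZTZZTZZZZTZZ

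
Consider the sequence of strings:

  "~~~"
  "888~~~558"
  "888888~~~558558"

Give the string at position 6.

888888888888888~~~558558558558558

Each term wraps the previous one in 888 on the left and 558 on the right.
From 888888~~~558558, 3 further steps: 888888~~~558558 → 888888888~~~558558558 → 888888888888~~~558558558558 → (answer).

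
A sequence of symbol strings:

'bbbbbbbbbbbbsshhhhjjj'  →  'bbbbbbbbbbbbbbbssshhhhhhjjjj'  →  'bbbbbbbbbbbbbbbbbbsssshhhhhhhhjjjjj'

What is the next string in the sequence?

bbbbbbbbbbbbbbbbbbbbbssssshhhhhhhhhhjjjjjj

The n-th term is 3n+3 b's then n-1 s's then 2n-2 h's then n j's, where the shown terms are n = 3, 4, 5.
For the next term, n = 6, so the run lengths are 21, 5, 10, 6.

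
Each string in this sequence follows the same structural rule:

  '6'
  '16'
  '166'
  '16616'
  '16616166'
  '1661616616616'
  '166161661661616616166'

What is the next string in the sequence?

From term 3 onward, concatenate the last term with the second-to-last: 16·6 = 166, 166·16 = 16616, …
The next term joins 166161661661616616166 and 1661616616616.

1661616616616166161661661616616616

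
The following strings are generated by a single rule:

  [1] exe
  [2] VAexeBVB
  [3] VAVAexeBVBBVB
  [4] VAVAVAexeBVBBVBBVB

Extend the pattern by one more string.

Each term wraps the previous one in VA on the left and BVB on the right.
So the next term is VA·VAVAVAexeBVBBVBBVB·BVB.

VAVAVAVAexeBVBBVBBVBBVB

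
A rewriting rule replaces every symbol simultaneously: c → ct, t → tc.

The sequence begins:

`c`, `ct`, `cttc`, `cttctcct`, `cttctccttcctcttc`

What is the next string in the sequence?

cttctccttcctcttctcctcttccttctcct

Applying the rule to each of the 16 symbols of cttctccttcctcttc gives the pieces ct tc tc ct tc ct ct tc tc ct ct tc ct tc tc ct, which concatenate to the answer.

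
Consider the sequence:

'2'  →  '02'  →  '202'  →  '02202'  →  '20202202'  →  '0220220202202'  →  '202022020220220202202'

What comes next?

Each term (from the third on) is the two preceding terms concatenated in order: term 3 = 2·02 = 202.
The next term joins 0220220202202 and 202022020220220202202.

0220220202202202022020220220202202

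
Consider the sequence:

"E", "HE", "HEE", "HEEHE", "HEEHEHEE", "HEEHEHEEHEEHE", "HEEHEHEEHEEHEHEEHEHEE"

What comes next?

From term 3 onward, concatenate the last term with the second-to-last: HE·E = HEE, HEE·HE = HEEHE, …
The next term joins HEEHEHEEHEEHEHEEHEHEE and HEEHEHEEHEEHE.

HEEHEHEEHEEHEHEEHEHEEHEEHEHEEHEEHE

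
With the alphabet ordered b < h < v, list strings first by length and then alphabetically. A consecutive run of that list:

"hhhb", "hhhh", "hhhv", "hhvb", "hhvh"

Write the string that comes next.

hhvv

Find the rightmost character of hhvh below v, bump it to the next letter, and reset everything to its right to b.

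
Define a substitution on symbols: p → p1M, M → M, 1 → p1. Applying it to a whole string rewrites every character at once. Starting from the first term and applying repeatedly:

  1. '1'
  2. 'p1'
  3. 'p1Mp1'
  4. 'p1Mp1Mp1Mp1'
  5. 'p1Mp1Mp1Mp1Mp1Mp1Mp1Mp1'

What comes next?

p1Mp1Mp1Mp1Mp1Mp1Mp1Mp1Mp1Mp1Mp1Mp1Mp1Mp1Mp1Mp1

Applying the rule to each of the 23 symbols of p1Mp1Mp1Mp1Mp1Mp1Mp1Mp1 gives the pieces p1M p1 M p1M p1 M p1M p1 M p1M p1 M p1M p1 M p1M p1 M p1M p1 M p1M p1, which concatenate to the answer.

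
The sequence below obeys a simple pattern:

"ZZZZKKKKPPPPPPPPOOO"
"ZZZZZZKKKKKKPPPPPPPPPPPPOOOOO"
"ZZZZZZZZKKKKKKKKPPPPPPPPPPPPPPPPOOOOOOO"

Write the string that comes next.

ZZZZZZZZZZKKKKKKKKKKPPPPPPPPPPPPPPPPPPPPOOOOOOOOO

Term n consists of 2n Z's, followed by 2n K's, followed by 4n P's, followed by 2n-1 O's, where the shown terms are n = 2, 3, 4.
At n = 5 the blocks have lengths 10, 10, 20, 9.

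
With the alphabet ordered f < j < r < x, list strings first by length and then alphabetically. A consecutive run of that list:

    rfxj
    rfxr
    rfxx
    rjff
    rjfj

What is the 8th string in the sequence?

rjjf

Continuing the enumeration 3 steps past rjfj: rjfj → rjfr → rjfx → (answer).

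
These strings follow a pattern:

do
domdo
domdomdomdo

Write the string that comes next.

Each string is two copies of the previous one joined by 'm'.
Doubling domdomdomdo with 'm' between the halves:

domdomdomdomdomdomdomdo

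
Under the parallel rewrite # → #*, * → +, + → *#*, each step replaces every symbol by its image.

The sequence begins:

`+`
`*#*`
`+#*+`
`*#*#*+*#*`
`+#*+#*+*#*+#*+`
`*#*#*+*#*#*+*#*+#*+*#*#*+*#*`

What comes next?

Applying the rule to each of the 28 symbols of *#*#*+*#*#*+*#*+#*+*#*#*+*#* gives the pieces + #* + #* + *#* + #* + #* + *#* + #* + *#* #* + *#* + #* + #* + *#* + #* +, which concatenate to the answer.

+#*+#*+*#*+#*+#*+*#*+#*+*#*#*+*#*+#*+#*+*#*+#*+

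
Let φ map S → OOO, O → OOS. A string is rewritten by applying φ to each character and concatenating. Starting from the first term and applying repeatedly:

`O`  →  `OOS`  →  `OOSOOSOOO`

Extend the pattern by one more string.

Rewriting each symbol of OOSOOSOOO: O→OOS, O→OOS, S→OOO, O→OOS, O→OOS, S→OOO, O→OOS, O→OOS, O→OOS, which concatenates to OOS OOS OOO OOS OOS OOO OOS OOS OOS.

OOSOOSOOOOOSOOSOOOOOSOOSOOS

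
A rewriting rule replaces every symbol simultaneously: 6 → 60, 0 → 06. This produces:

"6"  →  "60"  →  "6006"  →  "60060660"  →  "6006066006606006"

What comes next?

Applying the rule to each of the 16 symbols of 6006066006606006 gives the pieces 60 06 06 60 06 60 60 06 06 60 60 06 60 06 06 60, which concatenate to the answer.

60060660066060060660600660060660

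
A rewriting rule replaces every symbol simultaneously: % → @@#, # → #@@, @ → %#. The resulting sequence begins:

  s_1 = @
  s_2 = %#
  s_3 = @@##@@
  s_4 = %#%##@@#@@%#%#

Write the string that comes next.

@@##@@@@##@@#@@%#%##@@%#%#@@##@@@@##@@

Applying the rule to each of the 14 symbols of %#%##@@#@@%#%# gives the pieces @@# #@@ @@# #@@ #@@ %# %# #@@ %# %# @@# #@@ @@# #@@, which concatenate to the answer.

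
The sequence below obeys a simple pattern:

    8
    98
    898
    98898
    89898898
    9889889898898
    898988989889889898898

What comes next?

9889889898898898988989889889898898

This is a Fibonacci-style word recurrence s(k) = s(k−2)·s(k−1): e.g. 8·98 = 898.
So term 8 is 9889889898898·898988989889889898898.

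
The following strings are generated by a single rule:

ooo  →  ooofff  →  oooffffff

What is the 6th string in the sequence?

ooofffffffffffffff

Each term is the previous one with fff appended.
From oooffffff, 3 further steps: oooffffff → ooofffffffff → oooffffffffffff → (answer).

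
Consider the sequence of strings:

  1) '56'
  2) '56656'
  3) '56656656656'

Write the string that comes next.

s(k+1) = s(k)·6·s(k) — each term doubles the last with '6' between the halves.
So the next term is two copies of 56656656656 with '6' between the halves.

56656656656656656656656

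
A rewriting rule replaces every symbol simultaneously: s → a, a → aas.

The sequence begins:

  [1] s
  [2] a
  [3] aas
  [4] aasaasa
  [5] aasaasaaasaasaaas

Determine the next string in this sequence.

Rewriting the 17 symbols of aasaasaaasaasaaas one by one yields aas aas a aas aas a aas aas aas a aas aas a aas aas aas a; concatenated:

aasaasaaasaasaaasaasaasaaasaasaaasaasaasa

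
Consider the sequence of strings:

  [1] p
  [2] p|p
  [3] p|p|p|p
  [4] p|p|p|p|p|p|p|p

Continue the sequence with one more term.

p|p|p|p|p|p|p|p|p|p|p|p|p|p|p|p

Every step duplicates the string with '|' between the halves.
So the next term is two copies of p|p|p|p|p|p|p|p with '|' between the halves.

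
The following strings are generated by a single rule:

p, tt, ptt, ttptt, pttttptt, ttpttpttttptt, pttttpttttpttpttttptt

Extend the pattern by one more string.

From term 3 onward, concatenate the second-to-last term with the last: p·tt = ptt, tt·ptt = ttptt, …
The next term joins ttpttpttttptt and pttttpttttpttpttttptt.

ttpttpttttpttpttttpttttpttpttttptt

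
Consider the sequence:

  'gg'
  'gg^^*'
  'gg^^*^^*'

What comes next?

gg^^*^^*^^*

The strings grow by a fixed suffix ^^* each time.
So the next term is gg^^*^^*·^^*.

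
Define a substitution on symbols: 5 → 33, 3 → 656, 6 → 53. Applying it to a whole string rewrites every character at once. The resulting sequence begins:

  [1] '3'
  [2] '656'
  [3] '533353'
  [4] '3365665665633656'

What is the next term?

Rewriting the 16 symbols of 3365665665633656 one by one yields 656 656 53 33 53 53 33 53 53 33 53 656 656 53 33 53; concatenated:

656656533353533353533353656656533353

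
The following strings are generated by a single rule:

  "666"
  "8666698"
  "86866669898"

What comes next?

Every step adds 86 to the front and 98 to the end of the previous string.
So the next term is 86·86866669898·98.

868686666989898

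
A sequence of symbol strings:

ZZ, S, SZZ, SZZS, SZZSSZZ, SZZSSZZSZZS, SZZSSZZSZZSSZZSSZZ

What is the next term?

Each term (from the third on) is the previous term followed by the one before it: term 3 = S·ZZ = SZZ.
Continuing: SZZSSZZSZZSSZZSSZZ · SZZSSZZSZZS gives term 8.

SZZSSZZSZZSSZZSSZZSZZSSZZSZZS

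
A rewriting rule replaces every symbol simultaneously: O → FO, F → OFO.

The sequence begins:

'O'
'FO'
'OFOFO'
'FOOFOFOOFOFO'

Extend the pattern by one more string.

Expanding FOOFOFOOFOFO: F→OFO, O→FO, O→FO, F→OFO, O→FO, F→OFO, O→FO, O→FO, F→OFO, O→FO, F→OFO, O→FO. Concatenated: OFO FO FO OFO FO OFO FO FO OFO FO OFO FO.

OFOFOFOOFOFOOFOFOFOOFOFOOFOFO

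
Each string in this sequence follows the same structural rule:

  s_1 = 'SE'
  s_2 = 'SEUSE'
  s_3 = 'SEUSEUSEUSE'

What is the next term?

SEUSEUSEUSEUSEUSEUSEUSE

Every step duplicates the string with 'U' between the halves.
So the next term is two copies of SEUSEUSEUSE with 'U' between the halves.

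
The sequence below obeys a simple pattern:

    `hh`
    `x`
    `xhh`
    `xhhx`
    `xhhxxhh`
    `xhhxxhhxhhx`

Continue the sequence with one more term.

xhhxxhhxhhxxhhxxhh

From term 3 onward, concatenate the last term with the second-to-last: x·hh = xhh, xhh·x = xhhx, …
The next term joins xhhxxhhxhhx and xhhxxhh.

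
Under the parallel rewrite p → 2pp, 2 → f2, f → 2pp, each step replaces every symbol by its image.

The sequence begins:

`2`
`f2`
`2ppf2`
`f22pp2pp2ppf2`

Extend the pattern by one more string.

Replace each of the 13 characters of f22pp2pp2ppf2 in place — 2pp f2 f2 2pp 2pp f2 2pp 2pp f2 2pp 2pp 2pp f2 — and concatenate.

2ppf2f22pp2ppf22pp2ppf22pp2pp2ppf2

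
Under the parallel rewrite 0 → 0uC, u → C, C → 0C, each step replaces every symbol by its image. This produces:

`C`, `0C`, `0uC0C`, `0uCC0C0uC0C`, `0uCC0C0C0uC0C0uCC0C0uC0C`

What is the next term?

Applying the rule to each of the 24 symbols of 0uCC0C0C0uC0C0uCC0C0uC0C gives the pieces 0uC C 0C 0C 0uC 0C 0uC 0C 0uC C 0C 0uC 0C 0uC C 0C 0C 0uC 0C 0uC C 0C 0uC 0C, which concatenate to the answer.

0uCC0C0C0uC0C0uC0C0uCC0C0uC0C0uCC0C0C0uC0C0uCC0C0uC0C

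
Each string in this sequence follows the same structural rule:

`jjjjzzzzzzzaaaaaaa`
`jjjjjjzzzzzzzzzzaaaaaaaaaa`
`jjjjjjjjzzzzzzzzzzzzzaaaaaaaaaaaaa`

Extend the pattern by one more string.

Term n consists of 2n j's, followed by 3n+1 z's, followed by 3n+1 a's, where the shown terms are n = 2, 3, 4.
For the next term, n = 5, so the run lengths are 10, 16, 16.

jjjjjjjjjjzzzzzzzzzzzzzzzzaaaaaaaaaaaaaaaa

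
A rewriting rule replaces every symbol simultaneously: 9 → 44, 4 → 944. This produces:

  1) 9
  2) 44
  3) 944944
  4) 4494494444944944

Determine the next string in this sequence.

φ(4494494444944944) expands symbol-by-symbol to 944 944 44 944 944 44 944 944 944 944 44 944 944 44 944 944; joining the 16 pieces gives the next term.

94494444944944449449449449444494494444944944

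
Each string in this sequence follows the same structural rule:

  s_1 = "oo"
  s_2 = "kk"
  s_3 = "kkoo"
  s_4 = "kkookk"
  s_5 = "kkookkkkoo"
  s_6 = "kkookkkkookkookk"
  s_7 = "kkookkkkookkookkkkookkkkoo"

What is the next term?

From term 3 onward, concatenate the last term with the second-to-last: kk·oo = kkoo, kkoo·kk = kkookk, …
Continuing: kkookkkkookkookkkkookkkkoo · kkookkkkookkookk gives term 8.

kkookkkkookkookkkkookkkkookkookkkkookkookk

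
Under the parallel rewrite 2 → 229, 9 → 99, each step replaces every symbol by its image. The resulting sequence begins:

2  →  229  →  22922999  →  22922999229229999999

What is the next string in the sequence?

229229992292299999992292299922922999999999999999

Applying the rule to each of the 20 symbols of 22922999229229999999 gives the pieces 229 229 99 229 229 99 99 99 229 229 99 229 229 99 99 99 99 99 99 99, which concatenate to the answer.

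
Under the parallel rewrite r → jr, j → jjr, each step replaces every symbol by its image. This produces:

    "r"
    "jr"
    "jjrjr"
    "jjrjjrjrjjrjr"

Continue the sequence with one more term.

φ(jjrjjrjrjjrjr) expands symbol-by-symbol to jjr jjr jr jjr jjr jr jjr jr jjr jjr jr jjr jr; joining the 13 pieces gives the next term.

jjrjjrjrjjrjjrjrjjrjrjjrjjrjrjjrjr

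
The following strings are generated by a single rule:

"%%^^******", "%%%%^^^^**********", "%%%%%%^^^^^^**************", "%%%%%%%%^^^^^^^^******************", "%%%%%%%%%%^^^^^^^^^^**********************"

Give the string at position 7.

The n-th term is 2n %'s then 2n ^'s then 4n+2 *'s (n = 1, 2, …).
At n = 7 the blocks have lengths 14, 14, 30.

%%%%%%%%%%%%%%^^^^^^^^^^^^^^******************************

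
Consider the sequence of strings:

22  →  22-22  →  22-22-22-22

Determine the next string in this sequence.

22-22-22-22-22-22-22-22

Each string is two copies of the previous one joined by '-'.
One more doubling of 22-22-22-22 gives the answer.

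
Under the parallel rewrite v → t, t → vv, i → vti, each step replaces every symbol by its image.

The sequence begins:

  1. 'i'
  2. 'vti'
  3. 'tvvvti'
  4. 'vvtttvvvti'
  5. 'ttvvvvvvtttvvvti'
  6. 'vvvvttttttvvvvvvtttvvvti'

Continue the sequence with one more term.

φ(vvvvttttttvvvvvvtttvvvti) expands symbol-by-symbol to t t t t vv vv vv vv vv vv t t t t t t vv vv vv t t t vv vti; joining the 24 pieces gives the next term.

ttttvvvvvvvvvvvvttttttvvvvvvtttvvvti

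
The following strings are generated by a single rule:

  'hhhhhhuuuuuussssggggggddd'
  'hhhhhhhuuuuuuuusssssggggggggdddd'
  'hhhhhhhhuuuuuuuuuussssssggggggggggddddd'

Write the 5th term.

Term n consists of n+3 h's, followed by 2n u's, followed by n+1 s's, followed by 2n g's, followed by n d's, where the shown terms are n = 3, 4, 5.
For term 5, n = 7, so the run lengths are 10, 14, 8, 14, 7.

hhhhhhhhhhuuuuuuuuuuuuuussssssssggggggggggggggddddddd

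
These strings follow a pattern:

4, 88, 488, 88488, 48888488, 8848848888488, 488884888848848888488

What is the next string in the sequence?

This is a Fibonacci-style word recurrence s(k) = s(k−2)·s(k−1): e.g. 4·88 = 488.
The next term joins 8848848888488 and 488884888848848888488.

8848848888488488884888848848888488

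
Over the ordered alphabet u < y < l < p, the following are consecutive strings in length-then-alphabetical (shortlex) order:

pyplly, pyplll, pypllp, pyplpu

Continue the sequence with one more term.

pyplpy

Treat pyplpu as a base-4 numeral over the given alphabet and add one, carrying through any trailing p's.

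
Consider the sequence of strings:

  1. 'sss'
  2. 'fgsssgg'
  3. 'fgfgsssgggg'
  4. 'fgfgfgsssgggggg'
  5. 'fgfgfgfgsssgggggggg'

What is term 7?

fgfgfgfgfgfgsssgggggggggggg

Every step adds fg to the front and gg to the end of the previous string.
From fgfgfgfgsssgggggggg, 2 further steps: fgfgfgfgsssgggggggg → fgfgfgfgfgsssgggggggggg → (answer).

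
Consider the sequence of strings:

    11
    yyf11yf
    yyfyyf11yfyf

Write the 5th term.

yyfyyfyyfyyf11yfyfyfyf

s(k+1) = yyf·s(k)·yf, so each term gains yyf as a prefix and yf as a suffix.
From yyfyyf11yfyf, 2 further steps: yyfyyf11yfyf → yyfyyfyyf11yfyfyf → (answer).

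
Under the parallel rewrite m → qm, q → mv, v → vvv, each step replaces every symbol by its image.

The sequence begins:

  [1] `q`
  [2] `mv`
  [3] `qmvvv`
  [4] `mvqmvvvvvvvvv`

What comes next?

Applying the rule to each of the 13 symbols of mvqmvvvvvvvvv gives the pieces qm vvv mv qm vvv vvv vvv vvv vvv vvv vvv vvv vvv, which concatenate to the answer.

qmvvvmvqmvvvvvvvvvvvvvvvvvvvvvvvvvvv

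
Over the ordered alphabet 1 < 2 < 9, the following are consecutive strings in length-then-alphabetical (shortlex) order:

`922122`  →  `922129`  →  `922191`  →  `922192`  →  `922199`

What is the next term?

922211

Find the rightmost character of 922199 below 9, bump it to the next letter, and reset everything to its right to 1.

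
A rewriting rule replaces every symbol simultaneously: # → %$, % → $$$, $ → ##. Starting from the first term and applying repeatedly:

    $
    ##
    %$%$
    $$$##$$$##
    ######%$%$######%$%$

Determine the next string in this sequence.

Rewriting the 20 symbols of ######%$%$######%$%$ one by one yields %$ %$ %$ %$ %$ %$ $$$ ## $$$ ## %$ %$ %$ %$ %$ %$ $$$ ## $$$ ##; concatenated:

%$%$%$%$%$%$$$$##$$$##%$%$%$%$%$%$$$$##$$$##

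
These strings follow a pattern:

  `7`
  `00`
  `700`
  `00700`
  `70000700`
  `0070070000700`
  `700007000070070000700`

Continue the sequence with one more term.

Each term (from the third on) is the two preceding terms concatenated in order: term 3 = 7·00 = 700.
Continuing: 0070070000700 · 700007000070070000700 gives term 8.

0070070000700700007000070070000700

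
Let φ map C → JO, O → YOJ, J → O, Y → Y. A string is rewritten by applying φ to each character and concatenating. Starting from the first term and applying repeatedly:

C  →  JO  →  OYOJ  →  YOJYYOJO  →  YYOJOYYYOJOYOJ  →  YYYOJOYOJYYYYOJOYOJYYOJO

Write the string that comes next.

YYYYOJOYOJYYOJOYYYYYOJOYOJYYOJOYYYOJOYOJ

Replace each of the 24 characters of YYYOJOYOJYYYYOJOYOJYYOJO in place — Y Y Y YOJ O YOJ Y YOJ O Y Y Y Y YOJ O YOJ Y YOJ O Y Y YOJ O YOJ — and concatenate.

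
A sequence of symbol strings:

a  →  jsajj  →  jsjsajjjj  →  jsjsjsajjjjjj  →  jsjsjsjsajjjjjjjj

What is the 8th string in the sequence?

s(k+1) = js·s(k)·jj, so each term gains js as a prefix and jj as a suffix.
From jsjsjsjsajjjjjjjj, 3 further steps: jsjsjsjsajjjjjjjj → jsjsjsjsjsajjjjjjjjjj → jsjsjsjsjsjsajjjjjjjjjjjj → (answer).

jsjsjsjsjsjsjsajjjjjjjjjjjjjj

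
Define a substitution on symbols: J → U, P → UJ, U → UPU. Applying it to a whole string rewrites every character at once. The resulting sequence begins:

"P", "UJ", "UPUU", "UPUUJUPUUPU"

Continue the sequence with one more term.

UPUUJUPUUPUUUPUUJUPUUPUUJUPU

Expanding UPUUJUPUUPU: U→UPU, P→UJ, U→UPU, U→UPU, J→U, U→UPU, P→UJ, U→UPU, U→UPU, P→UJ, U→UPU. Concatenated: UPU UJ UPU UPU U UPU UJ UPU UPU UJ UPU.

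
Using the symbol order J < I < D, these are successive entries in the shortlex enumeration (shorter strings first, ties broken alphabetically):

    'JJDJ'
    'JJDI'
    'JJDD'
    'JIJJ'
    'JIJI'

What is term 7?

Stepping forward 2 times from JIJI: JIJI → JIJD, then the target.

JIIJ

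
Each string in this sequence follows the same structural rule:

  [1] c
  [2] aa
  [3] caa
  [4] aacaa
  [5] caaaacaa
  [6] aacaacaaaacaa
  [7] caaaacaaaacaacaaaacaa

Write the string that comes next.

Each term (from the third on) is the two preceding terms concatenated in order: term 3 = c·aa = caa.
Continuing: aacaacaaaacaa · caaaacaaaacaacaaaacaa gives term 8.

aacaacaaaacaacaaaacaaaacaacaaaacaa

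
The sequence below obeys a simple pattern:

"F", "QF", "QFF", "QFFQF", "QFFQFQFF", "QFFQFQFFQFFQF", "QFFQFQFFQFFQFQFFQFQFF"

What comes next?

QFFQFQFFQFFQFQFFQFQFFQFFQFQFFQFFQF

This is a Fibonacci-style word recurrence s(k) = s(k−1)·s(k−2): e.g. QF·F = QFF.
Continuing: QFFQFQFFQFFQFQFFQFQFF · QFFQFQFFQFFQF gives term 8.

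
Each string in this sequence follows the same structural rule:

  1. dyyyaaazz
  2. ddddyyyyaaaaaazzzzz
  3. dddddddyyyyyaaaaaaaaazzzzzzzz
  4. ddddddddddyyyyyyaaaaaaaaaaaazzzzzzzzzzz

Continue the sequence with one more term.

dddddddddddddyyyyyyyaaaaaaaaaaaaaaazzzzzzzzzzzzzz

Term n consists of 3n-2 d's, followed by n+2 y's, followed by 3n a's, followed by 3n-1 z's (n = 1, 2, …).
Setting n = 5 gives 13, 7, 15, 14 characters in each block.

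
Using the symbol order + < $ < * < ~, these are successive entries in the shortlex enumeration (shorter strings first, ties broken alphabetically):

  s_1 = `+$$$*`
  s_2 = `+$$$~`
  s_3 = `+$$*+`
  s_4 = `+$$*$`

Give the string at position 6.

Continuing the enumeration 2 steps past +$$*$: +$$*$ → +$$** → (answer).

+$$*~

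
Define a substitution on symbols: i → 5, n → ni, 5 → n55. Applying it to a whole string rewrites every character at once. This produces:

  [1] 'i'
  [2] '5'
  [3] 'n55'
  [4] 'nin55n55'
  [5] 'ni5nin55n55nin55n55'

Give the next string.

ni5n55ni5nin55n55nin55n55ni5nin55n55nin55n55

φ(ni5nin55n55nin55n55) expands symbol-by-symbol to ni 5 n55 ni 5 ni n55 n55 ni n55 n55 ni 5 ni n55 n55 ni n55 n55; joining the 19 pieces gives the next term.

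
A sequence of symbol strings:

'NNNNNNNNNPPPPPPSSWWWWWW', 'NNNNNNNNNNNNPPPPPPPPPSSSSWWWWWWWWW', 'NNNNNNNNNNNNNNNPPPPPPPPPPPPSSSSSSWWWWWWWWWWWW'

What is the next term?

Reading off run lengths: N runs 9, 12, 15; P runs 6, 9, 12; S runs 2, 4, 6; W runs 6, 9, 12 — each is linear in n, where the shown terms are n = 2, 3, 4.
For the next term, n = 5, so the run lengths are 18, 15, 8, 15.

NNNNNNNNNNNNNNNNNNPPPPPPPPPPPPPPPSSSSSSSSWWWWWWWWWWWWWWW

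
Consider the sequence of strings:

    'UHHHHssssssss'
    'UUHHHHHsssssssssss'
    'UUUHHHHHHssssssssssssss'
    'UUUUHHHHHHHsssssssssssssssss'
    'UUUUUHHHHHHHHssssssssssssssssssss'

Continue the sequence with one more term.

UUUUUUHHHHHHHHHsssssssssssssssssssssss

Term n consists of n-1 U's, followed by n+2 H's, followed by 3n+2 s's, where the shown terms are n = 2, 3, 4, 5, 6.
At n = 7 the blocks have lengths 6, 9, 23.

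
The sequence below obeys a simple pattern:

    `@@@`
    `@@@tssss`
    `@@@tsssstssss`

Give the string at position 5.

Every step adds tssss to the end: s(k+1) = s(k)·tssss.
From @@@tsssstssss, 2 further steps: @@@tsssstssss → @@@tsssstsssstssss → (answer).

@@@tsssstsssstsssstssss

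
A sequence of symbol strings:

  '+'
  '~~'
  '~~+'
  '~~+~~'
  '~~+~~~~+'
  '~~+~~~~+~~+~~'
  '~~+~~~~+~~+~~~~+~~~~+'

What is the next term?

~~+~~~~+~~+~~~~+~~~~+~~+~~~~+~~+~~

This is a Fibonacci-style word recurrence s(k) = s(k−1)·s(k−2): e.g. ~~·+ = ~~+.
The next term joins ~~+~~~~+~~+~~~~+~~~~+ and ~~+~~~~+~~+~~.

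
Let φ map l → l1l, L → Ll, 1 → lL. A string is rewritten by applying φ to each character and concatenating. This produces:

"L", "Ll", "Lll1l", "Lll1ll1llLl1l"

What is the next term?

Lll1ll1llLl1ll1llLl1ll1lLll1llLl1l

Applying the rule to each of the 13 symbols of Lll1ll1llLl1l gives the pieces Ll l1l l1l lL l1l l1l lL l1l l1l Ll l1l lL l1l, which concatenate to the answer.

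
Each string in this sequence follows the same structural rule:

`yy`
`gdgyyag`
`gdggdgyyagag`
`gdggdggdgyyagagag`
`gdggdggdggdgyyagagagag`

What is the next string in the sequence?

s(k+1) = gdg·s(k)·ag, so each term gains gdg as a prefix and ag as a suffix.
Applying this once more to gdggdggdggdgyyagagagag:

gdggdggdggdggdgyyagagagagag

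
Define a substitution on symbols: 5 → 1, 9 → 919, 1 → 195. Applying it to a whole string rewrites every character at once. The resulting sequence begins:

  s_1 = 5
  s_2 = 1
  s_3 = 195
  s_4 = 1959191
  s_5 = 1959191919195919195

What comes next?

195919191919591919591919591919591919191959191959191

φ(1959191919195919195) expands symbol-by-symbol to 195 919 1 919 195 919 195 919 195 919 195 919 1 919 195 919 195 919 1; joining the 19 pieces gives the next term.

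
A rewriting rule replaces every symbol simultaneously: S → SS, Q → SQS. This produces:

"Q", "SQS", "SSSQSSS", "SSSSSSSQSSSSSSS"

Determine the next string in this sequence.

φ(SSSSSSSQSSSSSSS) expands symbol-by-symbol to SS SS SS SS SS SS SS SQS SS SS SS SS SS SS SS; joining the 15 pieces gives the next term.

SSSSSSSSSSSSSSSQSSSSSSSSSSSSSSS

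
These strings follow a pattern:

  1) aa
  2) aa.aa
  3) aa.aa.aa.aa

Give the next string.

aa.aa.aa.aa.aa.aa.aa.aa

s(k+1) = s(k)·.·s(k) — each term doubles the last with '.' between the halves.
One more doubling of aa.aa.aa.aa gives the answer.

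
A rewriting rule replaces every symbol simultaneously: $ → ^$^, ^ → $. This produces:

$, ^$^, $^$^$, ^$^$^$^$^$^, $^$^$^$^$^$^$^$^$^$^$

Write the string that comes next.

Replace each of the 21 characters of $^$^$^$^$^$^$^$^$^$^$ in place — ^$^ $ ^$^ $ ^$^ $ ^$^ $ ^$^ $ ^$^ $ ^$^ $ ^$^ $ ^$^ $ ^$^ $ ^$^ — and concatenate.

^$^$^$^$^$^$^$^$^$^$^$^$^$^$^$^$^$^$^$^$^$^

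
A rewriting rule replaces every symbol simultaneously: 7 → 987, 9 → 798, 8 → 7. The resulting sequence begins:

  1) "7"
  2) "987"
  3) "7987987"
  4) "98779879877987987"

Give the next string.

79879879877987987798798798779879877987987

φ(98779879877987987) expands symbol-by-symbol to 798 7 987 987 798 7 987 798 7 987 987 798 7 987 798 7 987; joining the 17 pieces gives the next term.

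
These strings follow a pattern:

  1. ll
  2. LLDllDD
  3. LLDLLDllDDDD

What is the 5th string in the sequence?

LLDLLDLLDLLDllDDDDDDDD

Each term wraps the previous one in LLD on the left and DD on the right.
From LLDLLDllDDDD, 2 further steps: LLDLLDllDDDD → LLDLLDLLDllDDDDDD → (answer).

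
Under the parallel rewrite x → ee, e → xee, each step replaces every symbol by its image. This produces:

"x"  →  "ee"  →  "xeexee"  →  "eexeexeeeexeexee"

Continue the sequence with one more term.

φ(eexeexeeeexeexee) expands symbol-by-symbol to xee xee ee xee xee ee xee xee xee xee ee xee xee ee xee xee; joining the 16 pieces gives the next term.

xeexeeeexeexeeeexeexeexeexeeeexeexeeeexeexee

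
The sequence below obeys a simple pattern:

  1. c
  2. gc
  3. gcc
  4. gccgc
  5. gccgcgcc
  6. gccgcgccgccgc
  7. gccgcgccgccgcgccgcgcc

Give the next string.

gccgcgccgccgcgccgcgccgccgcgccgccgc

Each term (from the third on) is the previous term followed by the one before it: term 3 = gc·c = gcc.
So term 8 is gccgcgccgccgcgccgcgcc·gccgcgccgccgc.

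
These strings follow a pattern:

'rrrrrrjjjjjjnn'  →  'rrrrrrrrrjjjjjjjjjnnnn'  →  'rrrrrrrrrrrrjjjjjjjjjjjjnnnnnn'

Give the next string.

Each string has the form r^{3n} j^{3n} n^{2n-2}, where the shown terms are n = 2, 3, 4.
Setting n = 5 gives 15, 15, 8 characters in each block.

rrrrrrrrrrrrrrrjjjjjjjjjjjjjjjnnnnnnnn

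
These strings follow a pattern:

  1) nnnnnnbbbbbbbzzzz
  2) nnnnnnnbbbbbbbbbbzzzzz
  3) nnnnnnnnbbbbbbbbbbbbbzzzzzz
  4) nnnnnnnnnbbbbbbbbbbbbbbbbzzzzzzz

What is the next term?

Term n consists of n+3 n's, followed by 3n-2 b's, followed by n+1 z's, where the shown terms are n = 3, 4, 5, 6.
For the next term, n = 7, so the run lengths are 10, 19, 8.

nnnnnnnnnnbbbbbbbbbbbbbbbbbbbzzzzzzzz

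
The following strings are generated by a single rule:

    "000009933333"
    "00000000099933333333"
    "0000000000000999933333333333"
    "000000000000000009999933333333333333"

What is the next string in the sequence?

Term n consists of 4n+1 0's, followed by n+1 9's, followed by 3n+2 3's (n = 1, 2, …).
Setting n = 5 gives 21, 6, 17 characters in each block.

00000000000000000000099999933333333333333333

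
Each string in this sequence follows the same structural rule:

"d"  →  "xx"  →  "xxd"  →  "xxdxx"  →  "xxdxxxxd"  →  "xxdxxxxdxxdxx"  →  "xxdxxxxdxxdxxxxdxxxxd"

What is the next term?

xxdxxxxdxxdxxxxdxxxxdxxdxxxxdxxdxx

From term 3 onward, concatenate the last term with the second-to-last: xx·d = xxd, xxd·xx = xxdxx, …
So term 8 is xxdxxxxdxxdxxxxdxxxxd·xxdxxxxdxxdxx.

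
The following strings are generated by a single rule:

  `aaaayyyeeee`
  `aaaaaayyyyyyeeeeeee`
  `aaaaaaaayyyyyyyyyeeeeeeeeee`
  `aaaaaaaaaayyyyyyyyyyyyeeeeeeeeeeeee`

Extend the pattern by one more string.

aaaaaaaaaaaayyyyyyyyyyyyyyyeeeeeeeeeeeeeeee

The n-th term is 2n+2 a's then 3n y's then 3n+1 e's (n = 1, 2, …).
At n = 5 the blocks have lengths 12, 15, 16.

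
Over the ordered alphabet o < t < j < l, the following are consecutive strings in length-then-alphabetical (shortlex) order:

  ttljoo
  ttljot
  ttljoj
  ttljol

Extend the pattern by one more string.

ttljto

Treat ttljol as a base-4 numeral over the given alphabet and add one, carrying through any trailing l's.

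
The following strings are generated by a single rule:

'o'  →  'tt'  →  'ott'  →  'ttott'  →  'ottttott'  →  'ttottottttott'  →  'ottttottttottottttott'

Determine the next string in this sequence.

ttottottttottottttottttottottttott

This is a Fibonacci-style word recurrence s(k) = s(k−2)·s(k−1): e.g. o·tt = ott.
So term 8 is ttottottttott·ottttottttottottttott.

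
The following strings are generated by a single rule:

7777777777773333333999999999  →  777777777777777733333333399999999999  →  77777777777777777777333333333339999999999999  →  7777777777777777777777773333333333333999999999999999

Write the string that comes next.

Term n consists of 4n 7's, followed by 2n+1 3's, followed by 2n+3 9's, where the shown terms are n = 3, 4, 5, 6.
For the next term, n = 7, so the run lengths are 28, 15, 17.

777777777777777777777777777733333333333333399999999999999999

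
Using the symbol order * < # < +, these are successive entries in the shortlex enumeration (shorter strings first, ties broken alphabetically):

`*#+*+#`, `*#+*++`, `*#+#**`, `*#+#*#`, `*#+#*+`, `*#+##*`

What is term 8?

*#+##+

Stepping forward 2 times from *#+##*: *#+##* → *#+###, then the target.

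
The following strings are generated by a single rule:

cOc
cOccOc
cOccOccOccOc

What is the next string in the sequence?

s(k+1) = s(k)·s(k) — each term doubles the last.
So the next term is two copies of cOccOccOccOc.

cOccOccOccOccOccOccOccOc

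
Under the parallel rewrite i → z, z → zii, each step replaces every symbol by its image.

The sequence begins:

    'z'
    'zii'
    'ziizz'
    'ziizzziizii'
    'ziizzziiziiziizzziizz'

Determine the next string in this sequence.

ziizzziiziiziizzziizzziizzziiziiziizzziizii

Replace each of the 21 characters of ziizzziiziiziizzziizz in place — zii z z zii zii zii z z zii z z zii z z zii zii zii z z zii zii — and concatenate.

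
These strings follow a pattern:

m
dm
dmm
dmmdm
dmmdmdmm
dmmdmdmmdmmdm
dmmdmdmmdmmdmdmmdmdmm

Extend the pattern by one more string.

This is a Fibonacci-style word recurrence s(k) = s(k−1)·s(k−2): e.g. dm·m = dmm.
The next term joins dmmdmdmmdmmdmdmmdmdmm and dmmdmdmmdmmdm.

dmmdmdmmdmmdmdmmdmdmmdmmdmdmmdmmdm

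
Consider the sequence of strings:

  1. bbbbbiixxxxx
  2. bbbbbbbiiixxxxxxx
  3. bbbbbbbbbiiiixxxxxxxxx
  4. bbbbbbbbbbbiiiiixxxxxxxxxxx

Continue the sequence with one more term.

Reading off run lengths: b runs 5, 7, 9, 11; i runs 2, 3, 4, 5; x runs 5, 7, 9, 11 — each is linear in n, where the shown terms are n = 2, 3, 4, 5.
At n = 6 the blocks have lengths 13, 6, 13.

bbbbbbbbbbbbbiiiiiixxxxxxxxxxxxx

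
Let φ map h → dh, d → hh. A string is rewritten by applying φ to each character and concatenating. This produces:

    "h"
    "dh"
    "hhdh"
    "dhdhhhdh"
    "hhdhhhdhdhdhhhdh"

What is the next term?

φ(hhdhhhdhdhdhhhdh) expands symbol-by-symbol to dh dh hh dh dh dh hh dh hh dh hh dh dh dh hh dh; joining the 16 pieces gives the next term.

dhdhhhdhdhdhhhdhhhdhhhdhdhdhhhdh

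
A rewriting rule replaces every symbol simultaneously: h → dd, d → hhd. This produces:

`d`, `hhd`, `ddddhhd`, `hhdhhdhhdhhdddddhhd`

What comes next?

Rewriting the 19 symbols of hhdhhdhhdhhdddddhhd one by one yields dd dd hhd dd dd hhd dd dd hhd dd dd hhd hhd hhd hhd hhd dd dd hhd; concatenated:

ddddhhdddddhhdddddhhdddddhhdhhdhhdhhdhhdddddhhd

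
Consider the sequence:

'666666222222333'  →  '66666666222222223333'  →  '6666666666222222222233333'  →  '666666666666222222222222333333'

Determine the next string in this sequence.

66666666666666222222222222223333333

Term n consists of 2n 6's, followed by 2n 2's, followed by n 3's, where the shown terms are n = 3, 4, 5, 6.
At n = 7 the blocks have lengths 14, 14, 7.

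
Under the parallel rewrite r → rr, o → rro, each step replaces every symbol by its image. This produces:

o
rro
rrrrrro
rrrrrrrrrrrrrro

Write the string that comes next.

Rewriting the 15 symbols of rrrrrrrrrrrrrro one by one yields rr rr rr rr rr rr rr rr rr rr rr rr rr rr rro; concatenated:

rrrrrrrrrrrrrrrrrrrrrrrrrrrrrro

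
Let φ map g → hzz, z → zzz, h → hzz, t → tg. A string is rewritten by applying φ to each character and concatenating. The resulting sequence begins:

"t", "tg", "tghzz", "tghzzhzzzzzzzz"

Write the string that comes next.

Rewriting the 14 symbols of tghzzhzzzzzzzz one by one yields tg hzz hzz zzz zzz hzz zzz zzz zzz zzz zzz zzz zzz zzz; concatenated:

tghzzhzzzzzzzzhzzzzzzzzzzzzzzzzzzzzzzzzzz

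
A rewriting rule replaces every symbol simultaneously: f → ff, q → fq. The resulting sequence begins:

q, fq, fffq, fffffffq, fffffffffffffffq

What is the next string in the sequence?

Applying the rule to each of the 16 symbols of fffffffffffffffq gives the pieces ff ff ff ff ff ff ff ff ff ff ff ff ff ff ff fq, which concatenate to the answer.

fffffffffffffffffffffffffffffffq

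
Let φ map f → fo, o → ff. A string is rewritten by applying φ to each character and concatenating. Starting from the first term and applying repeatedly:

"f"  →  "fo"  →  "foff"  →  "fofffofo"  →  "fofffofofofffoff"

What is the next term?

φ(fofffofofofffoff) expands symbol-by-symbol to fo ff fo fo fo ff fo ff fo ff fo fo fo ff fo fo; joining the 16 pieces gives the next term.

fofffofofofffofffofffofofofffofo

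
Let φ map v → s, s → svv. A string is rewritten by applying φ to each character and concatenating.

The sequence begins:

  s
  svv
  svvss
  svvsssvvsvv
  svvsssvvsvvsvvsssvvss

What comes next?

φ(svvsssvvsvvsvvsssvvss) expands symbol-by-symbol to svv s s svv svv svv s s svv s s svv s s svv svv svv s s svv svv; joining the 21 pieces gives the next term.

svvsssvvsvvsvvsssvvsssvvsssvvsvvsvvsssvvsvv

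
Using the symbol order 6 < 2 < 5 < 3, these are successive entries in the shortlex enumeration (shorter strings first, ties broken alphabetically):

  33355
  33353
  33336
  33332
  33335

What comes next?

Treat 33335 as a base-4 numeral over the given alphabet and add one, carrying through any trailing 3's.

33333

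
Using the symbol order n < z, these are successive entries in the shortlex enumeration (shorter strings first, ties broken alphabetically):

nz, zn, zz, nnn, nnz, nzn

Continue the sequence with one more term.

nzz

Find the rightmost character of nzn below z, bump it to the next letter, and reset everything to its right to n.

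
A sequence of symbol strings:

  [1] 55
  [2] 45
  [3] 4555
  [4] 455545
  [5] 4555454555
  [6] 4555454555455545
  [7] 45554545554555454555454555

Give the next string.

From term 3 onward, concatenate the last term with the second-to-last: 45·55 = 4555, 4555·45 = 455545, …
Continuing: 45554545554555454555454555 · 4555454555455545 gives term 8.

455545455545554545554545554555454555455545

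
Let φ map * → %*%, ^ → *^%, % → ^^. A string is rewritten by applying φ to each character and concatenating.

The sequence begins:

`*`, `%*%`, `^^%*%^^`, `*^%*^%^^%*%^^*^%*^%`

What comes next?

%*%*^%^^%*%*^%^^*^%*^%^^%*%^^*^%*^%%*%*^%^^%*%*^%^^

Applying the rule to each of the 19 symbols of *^%*^%^^%*%^^*^%*^% gives the pieces %*% *^% ^^ %*% *^% ^^ *^% *^% ^^ %*% ^^ *^% *^% %*% *^% ^^ %*% *^% ^^, which concatenate to the answer.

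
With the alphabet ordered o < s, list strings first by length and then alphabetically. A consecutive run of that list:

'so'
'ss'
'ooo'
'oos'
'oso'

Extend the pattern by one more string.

Treat oso as a base-2 numeral over the given alphabet and add one, carrying through any trailing s's.

oss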